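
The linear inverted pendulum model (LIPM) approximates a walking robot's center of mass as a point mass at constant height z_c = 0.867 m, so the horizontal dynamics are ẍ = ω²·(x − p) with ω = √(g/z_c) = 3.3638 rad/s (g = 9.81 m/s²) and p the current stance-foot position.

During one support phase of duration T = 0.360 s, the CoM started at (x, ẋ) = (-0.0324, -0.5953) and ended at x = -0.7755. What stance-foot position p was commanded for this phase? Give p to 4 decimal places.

p = 0.5386

ωT = 3.3638·0.360 = 1.210968; cosh(ωT) = 1.827321, sinh(ωT) = 1.529412
x(T) = p + (x₀−p)·cosh(ωT) + (ẋ₀/ω)·sinh(ωT) ⇒ p·(1 − cosh) = x(T) − x₀·cosh − (ẋ₀/ω)·sinh
numerator   = -0.7755 − (-0.0324)·1.827321 − (-0.5953/3.3638)·1.529412 = -0.445631
denominator = 1 − 1.827321 = -0.827321
p = -0.445631 / -0.827321 = 0.5386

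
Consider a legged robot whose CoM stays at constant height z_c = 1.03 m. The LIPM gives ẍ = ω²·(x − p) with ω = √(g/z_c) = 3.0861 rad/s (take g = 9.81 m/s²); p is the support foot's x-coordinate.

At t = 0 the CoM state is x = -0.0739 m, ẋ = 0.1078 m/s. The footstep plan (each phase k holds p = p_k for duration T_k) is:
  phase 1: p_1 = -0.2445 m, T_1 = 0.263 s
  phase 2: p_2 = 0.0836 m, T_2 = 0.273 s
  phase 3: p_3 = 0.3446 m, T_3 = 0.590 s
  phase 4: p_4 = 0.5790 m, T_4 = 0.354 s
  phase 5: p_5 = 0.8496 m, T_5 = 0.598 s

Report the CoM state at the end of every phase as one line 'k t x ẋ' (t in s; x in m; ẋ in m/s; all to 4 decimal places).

phase 1: p=-0.2445, T=0.263, ωT=0.811644, cosh=1.347867, sinh=0.903740; start (x,ẋ)=(-0.073900, 0.107800) → end (x,ẋ)=(0.017015, 0.621109)
phase 2: p=0.0836, T=0.273, ωT=0.842505, cosh=1.376404, sinh=0.945774; start (x,ẋ)=(0.017015, 0.621109) → end (x,ẋ)=(0.182298, 0.660550)
phase 3: p=0.3446, T=0.590, ωT=1.820799, cosh=3.169344, sinh=3.007448; start (x,ẋ)=(0.182298, 0.660550) → end (x,ẋ)=(0.473925, 0.587141)
phase 4: p=0.5790, T=0.354, ωT=1.092479, cosh=1.658521, sinh=1.323137; start (x,ẋ)=(0.473925, 0.587141) → end (x,ẋ)=(0.656462, 0.544728)
phase 5: p=0.8496, T=0.598, ωT=1.845488, cosh=3.244568, sinh=3.086620; start (x,ẋ)=(0.656462, 0.544728) → end (x,ẋ)=(0.767769, -0.072356)

1 0.2630 0.0170 0.6211
2 0.5360 0.1823 0.6606
3 1.1260 0.4739 0.5871
4 1.4800 0.6565 0.5447
5 2.0780 0.7678 -0.0724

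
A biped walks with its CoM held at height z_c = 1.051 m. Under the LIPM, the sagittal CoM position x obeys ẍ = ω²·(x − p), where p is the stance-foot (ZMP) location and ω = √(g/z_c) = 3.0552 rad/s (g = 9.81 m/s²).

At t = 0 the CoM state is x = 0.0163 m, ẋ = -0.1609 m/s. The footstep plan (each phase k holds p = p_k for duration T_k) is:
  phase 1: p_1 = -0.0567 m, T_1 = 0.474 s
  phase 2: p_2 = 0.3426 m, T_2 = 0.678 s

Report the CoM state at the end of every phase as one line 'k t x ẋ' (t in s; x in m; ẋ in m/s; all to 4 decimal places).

1 0.4740 0.0013 0.0871
2 1.1520 -0.9218 -3.7206

phase 1: p=-0.0567, T=0.474, ωT=1.448165, cosh=2.245150, sinh=2.010148; start (x,ẋ)=(0.016300, -0.160900) → end (x,ẋ)=(0.001333, 0.087078)
phase 2: p=0.3426, T=0.678, ωT=2.071426, cosh=4.031067, sinh=3.905061; start (x,ẋ)=(0.001333, 0.087078) → end (x,ẋ)=(-0.921771, -3.720554)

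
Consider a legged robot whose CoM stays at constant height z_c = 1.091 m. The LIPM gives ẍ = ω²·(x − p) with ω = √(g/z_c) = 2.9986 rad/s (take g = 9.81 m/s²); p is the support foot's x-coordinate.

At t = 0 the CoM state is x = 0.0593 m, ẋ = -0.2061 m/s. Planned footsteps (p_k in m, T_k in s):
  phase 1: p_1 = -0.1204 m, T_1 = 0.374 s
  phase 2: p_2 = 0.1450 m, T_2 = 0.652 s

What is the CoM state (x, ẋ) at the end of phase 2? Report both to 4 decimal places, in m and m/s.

x = 0.3976, ẋ = 0.8357

phase 1: p=-0.1204, T=0.374, ωT=1.121476, cosh=1.697590, sinh=1.371792; start (x,ẋ)=(0.059300, -0.206100) → end (x,ẋ)=(0.090371, 0.389315)
phase 2: p=0.1450, T=0.652, ωT=1.955087, cosh=3.603044, sinh=3.461491; start (x,ẋ)=(0.090371, 0.389315) → end (x,ẋ)=(0.397582, 0.835688)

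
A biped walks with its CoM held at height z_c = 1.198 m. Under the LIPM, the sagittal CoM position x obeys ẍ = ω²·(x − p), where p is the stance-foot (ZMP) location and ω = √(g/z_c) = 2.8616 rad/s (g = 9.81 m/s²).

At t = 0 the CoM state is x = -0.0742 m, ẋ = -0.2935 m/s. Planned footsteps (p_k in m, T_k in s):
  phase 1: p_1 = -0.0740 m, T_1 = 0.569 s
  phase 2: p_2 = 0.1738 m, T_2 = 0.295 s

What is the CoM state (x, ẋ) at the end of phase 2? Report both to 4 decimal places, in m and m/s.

phase 1: p=-0.0740, T=0.569, ωT=1.628250, cosh=2.645613, sinh=2.449340; start (x,ẋ)=(-0.074200, -0.293500) → end (x,ẋ)=(-0.325746, -0.777889)
phase 2: p=0.1738, T=0.295, ωT=0.844172, cosh=1.377982, sinh=0.948069; start (x,ẋ)=(-0.325746, -0.777889) → end (x,ẋ)=(-0.772285, -2.427182)

x = -0.7723, ẋ = -2.4272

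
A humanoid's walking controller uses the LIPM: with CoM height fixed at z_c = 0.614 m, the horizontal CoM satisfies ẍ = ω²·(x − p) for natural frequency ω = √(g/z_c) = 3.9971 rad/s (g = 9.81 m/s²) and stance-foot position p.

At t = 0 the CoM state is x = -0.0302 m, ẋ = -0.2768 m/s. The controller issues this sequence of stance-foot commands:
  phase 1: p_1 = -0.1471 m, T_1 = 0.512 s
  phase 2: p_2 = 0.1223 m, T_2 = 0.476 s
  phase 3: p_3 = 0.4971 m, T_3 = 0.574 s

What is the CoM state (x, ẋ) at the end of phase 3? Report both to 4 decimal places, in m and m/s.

phase 1: p=-0.1471, T=0.512, ωT=2.046515, cosh=3.935031, sinh=3.805847; start (x,ẋ)=(-0.030200, -0.276800) → end (x,ẋ)=(0.049349, 0.689107)
phase 2: p=0.1223, T=0.476, ωT=1.902620, cosh=3.426305, sinh=3.277127; start (x,ẋ)=(0.049349, 0.689107) → end (x,ẋ)=(0.437332, 1.405512)
phase 3: p=0.4971, T=0.574, ωT=2.294335, cosh=5.009335, sinh=4.908507; start (x,ẋ)=(0.437332, 1.405512) → end (x,ẋ)=(1.923694, 5.868043)

x = 1.9237, ẋ = 5.8680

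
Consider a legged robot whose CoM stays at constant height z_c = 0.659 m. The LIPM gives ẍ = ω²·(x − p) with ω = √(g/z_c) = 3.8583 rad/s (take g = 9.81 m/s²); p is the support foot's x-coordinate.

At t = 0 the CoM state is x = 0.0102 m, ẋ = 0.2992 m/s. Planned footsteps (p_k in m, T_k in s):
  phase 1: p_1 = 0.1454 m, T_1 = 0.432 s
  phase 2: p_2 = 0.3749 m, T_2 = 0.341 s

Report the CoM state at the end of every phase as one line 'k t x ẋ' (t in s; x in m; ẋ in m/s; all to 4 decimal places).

1 0.4320 -0.0273 -0.5114
2 0.7730 -0.6579 -3.7057

phase 1: p=0.1454, T=0.432, ωT=1.666786, cosh=2.741986, sinh=2.553133; start (x,ẋ)=(0.010200, 0.299200) → end (x,ẋ)=(-0.027328, -0.511420)
phase 2: p=0.3749, T=0.341, ωT=1.315680, cosh=1.997789, sinh=1.729497; start (x,ẋ)=(-0.027328, -0.511420) → end (x,ẋ)=(-0.657913, -3.705746)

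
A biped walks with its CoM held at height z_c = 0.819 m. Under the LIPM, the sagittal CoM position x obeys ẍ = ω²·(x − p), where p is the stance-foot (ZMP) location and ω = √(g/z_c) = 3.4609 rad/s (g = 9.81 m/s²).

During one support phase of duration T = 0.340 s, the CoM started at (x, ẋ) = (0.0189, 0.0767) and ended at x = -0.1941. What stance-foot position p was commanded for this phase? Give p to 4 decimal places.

p = 0.3353

ωT = 3.4609·0.340 = 1.176706; cosh(ωT) = 1.775982, sinh(ωT) = 1.467690
x(T) = p + (x₀−p)·cosh(ωT) + (ẋ₀/ω)·sinh(ωT) ⇒ p·(1 − cosh) = x(T) − x₀·cosh − (ẋ₀/ω)·sinh
numerator   = -0.1941 − (0.0189)·1.775982 − (0.0767/3.4609)·1.467690 = -0.260193
denominator = 1 − 1.775982 = -0.775982
p = -0.260193 / -0.775982 = 0.3353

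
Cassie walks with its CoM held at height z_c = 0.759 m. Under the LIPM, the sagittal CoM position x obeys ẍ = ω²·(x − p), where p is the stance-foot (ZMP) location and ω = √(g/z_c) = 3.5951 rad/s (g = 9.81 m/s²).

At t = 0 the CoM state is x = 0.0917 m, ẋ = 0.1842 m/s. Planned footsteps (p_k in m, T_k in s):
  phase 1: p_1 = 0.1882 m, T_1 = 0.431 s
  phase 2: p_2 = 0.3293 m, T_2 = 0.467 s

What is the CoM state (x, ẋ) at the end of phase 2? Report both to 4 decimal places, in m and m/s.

x = -0.6361, ẋ = -3.3551

phase 1: p=0.1882, T=0.431, ωT=1.549488, cosh=2.460708, sinh=2.248351; start (x,ẋ)=(0.091700, 0.184200) → end (x,ẋ)=(0.065939, -0.326752)
phase 2: p=0.3293, T=0.467, ωT=1.678912, cosh=2.773148, sinh=2.586571; start (x,ẋ)=(0.065939, -0.326752) → end (x,ẋ)=(-0.636127, -3.355119)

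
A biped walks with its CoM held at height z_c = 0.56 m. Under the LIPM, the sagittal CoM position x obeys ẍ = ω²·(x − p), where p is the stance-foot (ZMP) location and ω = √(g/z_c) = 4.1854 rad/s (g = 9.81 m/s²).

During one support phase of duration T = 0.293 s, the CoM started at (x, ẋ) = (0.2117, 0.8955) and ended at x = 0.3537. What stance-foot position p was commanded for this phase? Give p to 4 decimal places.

p = 0.4365

ωT = 4.1854·0.293 = 1.226322; cosh(ωT) = 1.851020, sinh(ωT) = 1.557650
x(T) = p + (x₀−p)·cosh(ωT) + (ẋ₀/ω)·sinh(ωT) ⇒ p·(1 − cosh) = x(T) − x₀·cosh − (ẋ₀/ω)·sinh
numerator   = 0.3537 − (0.2117)·1.851020 − (0.8955/4.1854)·1.557650 = -0.371433
denominator = 1 − 1.851020 = -0.851020
p = -0.371433 / -0.851020 = 0.4365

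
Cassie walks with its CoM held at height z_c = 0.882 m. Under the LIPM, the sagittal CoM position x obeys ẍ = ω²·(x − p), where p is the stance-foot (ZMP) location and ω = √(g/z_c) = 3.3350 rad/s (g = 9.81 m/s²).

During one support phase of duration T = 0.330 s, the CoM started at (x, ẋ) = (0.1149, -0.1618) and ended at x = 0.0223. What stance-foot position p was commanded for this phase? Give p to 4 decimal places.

p = 0.1564

ωT = 3.3350·0.330 = 1.100550; cosh(ωT) = 1.669253, sinh(ωT) = 1.336565
x(T) = p + (x₀−p)·cosh(ωT) + (ẋ₀/ω)·sinh(ωT) ⇒ p·(1 − cosh) = x(T) − x₀·cosh − (ẋ₀/ω)·sinh
numerator   = 0.0223 − (0.1149)·1.669253 − (-0.1618/3.3350)·1.336565 = -0.104653
denominator = 1 − 1.669253 = -0.669253
p = -0.104653 / -0.669253 = 0.1564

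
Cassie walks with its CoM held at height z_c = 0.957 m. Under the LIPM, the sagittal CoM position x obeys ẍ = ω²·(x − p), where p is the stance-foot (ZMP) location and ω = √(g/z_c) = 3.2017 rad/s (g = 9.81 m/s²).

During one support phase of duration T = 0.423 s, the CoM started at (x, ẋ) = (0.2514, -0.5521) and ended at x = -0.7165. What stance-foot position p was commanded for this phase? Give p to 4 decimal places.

p = 0.8668

ωT = 3.2017·0.423 = 1.354319; cosh(ωT) = 2.066123, sinh(ωT) = 1.808000
x(T) = p + (x₀−p)·cosh(ωT) + (ẋ₀/ω)·sinh(ωT) ⇒ p·(1 − cosh) = x(T) − x₀·cosh − (ẋ₀/ω)·sinh
numerator   = -0.7165 − (0.2514)·2.066123 − (-0.5521/3.2017)·1.808000 = -0.924152
denominator = 1 − 2.066123 = -1.066123
p = -0.924152 / -1.066123 = 0.8668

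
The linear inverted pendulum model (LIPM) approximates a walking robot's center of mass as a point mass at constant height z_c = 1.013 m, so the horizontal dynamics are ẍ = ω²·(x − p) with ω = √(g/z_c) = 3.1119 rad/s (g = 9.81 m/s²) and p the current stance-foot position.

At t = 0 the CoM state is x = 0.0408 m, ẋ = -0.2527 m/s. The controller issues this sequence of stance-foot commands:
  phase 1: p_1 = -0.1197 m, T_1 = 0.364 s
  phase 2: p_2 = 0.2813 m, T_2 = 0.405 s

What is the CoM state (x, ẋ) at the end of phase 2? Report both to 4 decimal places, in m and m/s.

phase 1: p=-0.1197, T=0.364, ωT=1.132732, cosh=1.713138, sinh=1.390986; start (x,ẋ)=(0.040800, -0.252700) → end (x,ẋ)=(0.042304, 0.261832)
phase 2: p=0.2813, T=0.405, ωT=1.260320, cosh=1.905056, sinh=1.621492; start (x,ẋ)=(0.042304, 0.261832) → end (x,ẋ)=(-0.037569, -0.707149)

x = -0.0376, ẋ = -0.7071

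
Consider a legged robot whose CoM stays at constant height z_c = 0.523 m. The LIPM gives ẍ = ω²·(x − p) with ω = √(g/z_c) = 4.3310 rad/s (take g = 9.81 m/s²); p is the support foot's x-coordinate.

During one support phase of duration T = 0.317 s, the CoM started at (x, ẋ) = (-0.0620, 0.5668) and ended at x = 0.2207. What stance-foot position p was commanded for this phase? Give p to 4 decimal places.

p = -0.0993

ωT = 4.3310·0.317 = 1.372927; cosh(ωT) = 2.100125, sinh(ωT) = 1.846761
x(T) = p + (x₀−p)·cosh(ωT) + (ẋ₀/ω)·sinh(ωT) ⇒ p·(1 − cosh) = x(T) − x₀·cosh − (ẋ₀/ω)·sinh
numerator   = 0.2207 − (-0.0620)·2.100125 − (0.5668/4.3310)·1.846761 = 0.109221
denominator = 1 − 2.100125 = -1.100125
p = 0.109221 / -1.100125 = -0.0993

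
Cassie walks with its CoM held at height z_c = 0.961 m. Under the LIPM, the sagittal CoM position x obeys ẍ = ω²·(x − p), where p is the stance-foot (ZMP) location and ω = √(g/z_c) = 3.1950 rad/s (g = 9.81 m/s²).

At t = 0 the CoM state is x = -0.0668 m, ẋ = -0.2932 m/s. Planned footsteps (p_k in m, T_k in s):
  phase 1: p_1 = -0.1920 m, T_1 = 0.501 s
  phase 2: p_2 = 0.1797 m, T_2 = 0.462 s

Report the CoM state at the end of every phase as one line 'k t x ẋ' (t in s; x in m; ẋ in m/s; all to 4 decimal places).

1 0.5010 -0.0873 0.1948
2 0.9630 -0.3085 -1.3203

phase 1: p=-0.1920, T=0.501, ωT=1.600695, cosh=2.579116, sinh=2.377360; start (x,ẋ)=(-0.066800, -0.293200) → end (x,ẋ)=(-0.087261, 0.194780)
phase 2: p=0.1797, T=0.462, ωT=1.476090, cosh=2.302166, sinh=2.073637; start (x,ẋ)=(-0.087261, 0.194780) → end (x,ẋ)=(-0.308471, -1.320273)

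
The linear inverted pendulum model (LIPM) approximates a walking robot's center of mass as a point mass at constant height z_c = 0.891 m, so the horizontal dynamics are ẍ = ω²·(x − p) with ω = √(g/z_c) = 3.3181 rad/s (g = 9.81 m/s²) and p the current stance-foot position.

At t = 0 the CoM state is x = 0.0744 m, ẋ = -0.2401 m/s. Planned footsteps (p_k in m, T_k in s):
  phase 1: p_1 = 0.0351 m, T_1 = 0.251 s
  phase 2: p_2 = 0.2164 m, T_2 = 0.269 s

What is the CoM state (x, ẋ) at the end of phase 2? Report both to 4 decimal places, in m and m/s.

x = -0.1249, ẋ = -0.9521

phase 1: p=0.0351, T=0.251, ωT=0.832843, cosh=1.367330, sinh=0.932518; start (x,ẋ)=(0.074400, -0.240100) → end (x,ẋ)=(0.021358, -0.206694)
phase 2: p=0.2164, T=0.269, ωT=0.892569, cosh=1.425498, sinh=1.015896; start (x,ẋ)=(0.021358, -0.206694) → end (x,ẋ)=(-0.124915, -0.952097)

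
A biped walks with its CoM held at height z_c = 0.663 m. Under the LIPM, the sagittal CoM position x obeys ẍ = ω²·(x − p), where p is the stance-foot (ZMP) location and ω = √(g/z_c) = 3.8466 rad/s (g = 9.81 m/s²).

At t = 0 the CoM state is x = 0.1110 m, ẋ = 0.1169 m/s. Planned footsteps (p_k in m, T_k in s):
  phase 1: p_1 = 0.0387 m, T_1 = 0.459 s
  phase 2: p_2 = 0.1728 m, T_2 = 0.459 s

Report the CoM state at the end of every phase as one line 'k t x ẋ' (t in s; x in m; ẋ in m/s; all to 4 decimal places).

phase 1: p=0.0387, T=0.459, ωT=1.765589, cosh=3.008051, sinh=2.836965; start (x,ẋ)=(0.111000, 0.116900) → end (x,ẋ)=(0.342399, 1.140627)
phase 2: p=0.1728, T=0.459, ωT=1.765589, cosh=3.008051, sinh=2.836965; start (x,ẋ)=(0.342399, 1.140627) → end (x,ẋ)=(1.524204, 5.281841)

1 0.4590 0.3424 1.1406
2 0.9180 1.5242 5.2818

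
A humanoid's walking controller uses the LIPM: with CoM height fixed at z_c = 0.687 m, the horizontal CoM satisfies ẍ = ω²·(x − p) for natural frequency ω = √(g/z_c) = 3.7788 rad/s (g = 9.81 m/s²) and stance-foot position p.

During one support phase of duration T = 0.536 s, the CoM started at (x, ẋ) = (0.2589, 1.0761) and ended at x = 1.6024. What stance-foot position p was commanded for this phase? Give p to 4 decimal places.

ωT = 3.7788·0.536 = 2.025437; cosh(ωT) = 3.855679, sinh(ωT) = 3.723742
x(T) = p + (x₀−p)·cosh(ωT) + (ẋ₀/ω)·sinh(ωT) ⇒ p·(1 − cosh) = x(T) − x₀·cosh − (ẋ₀/ω)·sinh
numerator   = 1.6024 − (0.2589)·3.855679 − (1.0761/3.7788)·3.723742 = -0.456256
denominator = 1 − 3.855679 = -2.855679
p = -0.456256 / -2.855679 = 0.1598

p = 0.1598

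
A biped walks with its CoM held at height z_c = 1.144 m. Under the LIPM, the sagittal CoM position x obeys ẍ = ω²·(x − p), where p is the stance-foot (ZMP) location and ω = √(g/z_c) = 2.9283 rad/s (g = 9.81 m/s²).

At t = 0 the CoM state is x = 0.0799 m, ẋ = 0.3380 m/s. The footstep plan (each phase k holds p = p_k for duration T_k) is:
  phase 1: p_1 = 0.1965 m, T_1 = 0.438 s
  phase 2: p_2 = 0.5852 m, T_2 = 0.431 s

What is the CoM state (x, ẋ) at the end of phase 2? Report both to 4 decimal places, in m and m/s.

x = -0.1730, ẋ = -1.8447

phase 1: p=0.1965, T=0.438, ωT=1.282595, cosh=1.941652, sinh=1.664335; start (x,ẋ)=(0.079900, 0.338000) → end (x,ẋ)=(0.162210, 0.088008)
phase 2: p=0.5852, T=0.431, ωT=1.262097, cosh=1.907941, sinh=1.624882; start (x,ẋ)=(0.162210, 0.088008) → end (x,ẋ)=(-0.173006, -1.844733)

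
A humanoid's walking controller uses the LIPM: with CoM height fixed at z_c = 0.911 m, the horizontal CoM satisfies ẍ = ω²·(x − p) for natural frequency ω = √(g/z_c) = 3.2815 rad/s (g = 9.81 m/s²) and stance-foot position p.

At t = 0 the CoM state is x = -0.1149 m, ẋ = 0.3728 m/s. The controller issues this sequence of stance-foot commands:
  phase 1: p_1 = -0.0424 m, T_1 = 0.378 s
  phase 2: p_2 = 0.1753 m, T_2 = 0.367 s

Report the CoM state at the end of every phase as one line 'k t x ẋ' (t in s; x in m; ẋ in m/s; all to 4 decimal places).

1 0.3780 0.0017 0.3215
2 0.7450 0.0086 -0.2800

phase 1: p=-0.0424, T=0.378, ωT=1.240407, cosh=1.873143, sinh=1.583877; start (x,ẋ)=(-0.114900, 0.372800) → end (x,ẋ)=(0.001736, 0.321490)
phase 2: p=0.1753, T=0.367, ωT=1.204310, cosh=1.817179, sinh=1.517280; start (x,ẋ)=(0.001736, 0.321490) → end (x,ẋ)=(0.008552, -0.279963)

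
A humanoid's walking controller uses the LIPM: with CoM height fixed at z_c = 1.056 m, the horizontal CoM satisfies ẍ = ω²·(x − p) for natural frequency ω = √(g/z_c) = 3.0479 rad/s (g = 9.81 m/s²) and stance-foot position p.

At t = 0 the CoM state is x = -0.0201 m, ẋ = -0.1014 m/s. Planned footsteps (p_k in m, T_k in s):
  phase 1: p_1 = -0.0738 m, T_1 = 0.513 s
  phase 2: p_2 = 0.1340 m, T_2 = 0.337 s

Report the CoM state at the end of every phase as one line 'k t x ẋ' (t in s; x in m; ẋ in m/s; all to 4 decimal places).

1 0.5130 -0.0159 0.1210
2 0.8500 -0.0539 -0.3657

phase 1: p=-0.0738, T=0.513, ωT=1.563573, cosh=2.492620, sinh=2.283233; start (x,ẋ)=(-0.020100, -0.101400) → end (x,ẋ)=(-0.015907, 0.120950)
phase 2: p=0.1340, T=0.337, ωT=1.027142, cosh=1.575551, sinh=1.217522; start (x,ẋ)=(-0.015907, 0.120950) → end (x,ẋ)=(-0.053871, -0.365724)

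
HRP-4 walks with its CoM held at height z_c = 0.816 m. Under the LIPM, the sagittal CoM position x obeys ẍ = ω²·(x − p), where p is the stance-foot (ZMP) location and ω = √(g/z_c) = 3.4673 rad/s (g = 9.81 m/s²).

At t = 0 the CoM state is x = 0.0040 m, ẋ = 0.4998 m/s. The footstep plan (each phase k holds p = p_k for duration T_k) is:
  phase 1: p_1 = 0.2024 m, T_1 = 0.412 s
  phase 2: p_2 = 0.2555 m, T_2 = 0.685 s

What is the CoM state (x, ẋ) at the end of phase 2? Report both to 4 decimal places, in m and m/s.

x = -1.2533, ẋ = -5.1877

phase 1: p=0.2024, T=0.412, ωT=1.428528, cosh=2.206106, sinh=1.966445; start (x,ẋ)=(0.004000, 0.499800) → end (x,ẋ)=(0.048165, -0.250130)
phase 2: p=0.2555, T=0.685, ωT=2.375101, cosh=5.422549, sinh=5.329544; start (x,ẋ)=(0.048165, -0.250130) → end (x,ẋ)=(-1.253255, -5.187708)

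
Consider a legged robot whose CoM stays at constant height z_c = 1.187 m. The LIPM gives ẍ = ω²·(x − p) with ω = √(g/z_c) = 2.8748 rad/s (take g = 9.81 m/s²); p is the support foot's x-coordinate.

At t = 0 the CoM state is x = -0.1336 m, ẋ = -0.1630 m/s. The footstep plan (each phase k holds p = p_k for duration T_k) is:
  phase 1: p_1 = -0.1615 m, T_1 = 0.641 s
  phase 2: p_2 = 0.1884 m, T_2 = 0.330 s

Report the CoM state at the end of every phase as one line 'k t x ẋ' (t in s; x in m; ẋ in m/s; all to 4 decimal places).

phase 1: p=-0.1615, T=0.641, ωT=1.842747, cosh=3.236120, sinh=3.077738; start (x,ẋ)=(-0.133600, -0.163000) → end (x,ẋ)=(-0.245719, -0.280632)
phase 2: p=0.1884, T=0.330, ωT=0.948684, cosh=1.484780, sinh=1.097529; start (x,ẋ)=(-0.245719, -0.280632) → end (x,ẋ)=(-0.563309, -1.786398)

1 0.6410 -0.2457 -0.2806
2 0.9710 -0.5633 -1.7864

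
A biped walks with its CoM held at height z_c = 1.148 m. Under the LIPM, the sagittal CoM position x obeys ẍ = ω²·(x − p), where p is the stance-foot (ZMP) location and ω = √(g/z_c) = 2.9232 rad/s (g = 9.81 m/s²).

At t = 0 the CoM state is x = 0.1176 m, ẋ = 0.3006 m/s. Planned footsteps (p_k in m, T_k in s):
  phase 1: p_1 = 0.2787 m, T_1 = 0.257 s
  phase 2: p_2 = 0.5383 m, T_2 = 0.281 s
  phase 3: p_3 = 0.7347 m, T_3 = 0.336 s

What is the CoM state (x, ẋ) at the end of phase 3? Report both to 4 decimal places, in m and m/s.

phase 1: p=0.2787, T=0.257, ωT=0.751262, cosh=1.295722, sinh=0.823952; start (x,ẋ)=(0.117600, 0.300600) → end (x,ẋ)=(0.154688, 0.001473)
phase 2: p=0.5383, T=0.281, ωT=0.821419, cosh=1.356766, sinh=0.916959; start (x,ẋ)=(0.154688, 0.001473) → end (x,ẋ)=(0.018291, -1.026256)
phase 3: p=0.7347, T=0.336, ωT=0.982195, cosh=1.522400, sinh=1.147912; start (x,ẋ)=(0.018291, -1.026256) → end (x,ẋ)=(-0.758962, -3.966338)

x = -0.7590, ẋ = -3.9663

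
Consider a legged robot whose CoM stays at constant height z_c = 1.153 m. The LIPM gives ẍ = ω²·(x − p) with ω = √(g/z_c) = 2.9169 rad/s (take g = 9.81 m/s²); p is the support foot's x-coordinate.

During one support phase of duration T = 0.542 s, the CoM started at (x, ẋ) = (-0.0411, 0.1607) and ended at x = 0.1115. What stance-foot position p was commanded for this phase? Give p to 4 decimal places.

ωT = 2.9169·0.542 = 1.580960; cosh(ωT) = 2.532698, sinh(ωT) = 2.326920
x(T) = p + (x₀−p)·cosh(ωT) + (ẋ₀/ω)·sinh(ωT) ⇒ p·(1 − cosh) = x(T) − x₀·cosh − (ẋ₀/ω)·sinh
numerator   = 0.1115 − (-0.0411)·2.532698 − (0.1607/2.9169)·2.326920 = 0.087397
denominator = 1 − 2.532698 = -1.532698
p = 0.087397 / -1.532698 = -0.0570

p = -0.0570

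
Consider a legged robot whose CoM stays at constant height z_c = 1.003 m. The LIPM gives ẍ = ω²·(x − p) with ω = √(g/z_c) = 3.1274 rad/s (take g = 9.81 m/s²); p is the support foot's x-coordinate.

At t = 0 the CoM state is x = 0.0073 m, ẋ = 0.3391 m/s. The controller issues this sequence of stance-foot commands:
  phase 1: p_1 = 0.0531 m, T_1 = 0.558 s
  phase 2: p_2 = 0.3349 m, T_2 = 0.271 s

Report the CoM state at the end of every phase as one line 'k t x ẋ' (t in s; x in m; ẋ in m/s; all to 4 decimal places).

phase 1: p=0.0531, T=0.558, ωT=1.745089, cosh=2.950521, sinh=2.775891; start (x,ẋ)=(0.007300, 0.339100) → end (x,ẋ)=(0.218953, 0.602917)
phase 2: p=0.3349, T=0.271, ωT=0.847525, cosh=1.381169, sinh=0.952695; start (x,ẋ)=(0.218953, 0.602917) → end (x,ẋ)=(0.358423, 0.487270)

1 0.5580 0.2190 0.6029
2 0.8290 0.3584 0.4873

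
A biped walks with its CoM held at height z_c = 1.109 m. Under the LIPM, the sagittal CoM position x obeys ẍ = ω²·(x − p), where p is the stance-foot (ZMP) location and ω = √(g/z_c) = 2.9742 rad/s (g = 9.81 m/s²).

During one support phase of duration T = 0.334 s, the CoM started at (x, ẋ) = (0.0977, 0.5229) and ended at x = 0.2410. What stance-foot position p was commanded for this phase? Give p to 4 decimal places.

ωT = 2.9742·0.334 = 0.993383; cosh(ωT) = 1.535338, sinh(ωT) = 1.165016
x(T) = p + (x₀−p)·cosh(ωT) + (ẋ₀/ω)·sinh(ωT) ⇒ p·(1 − cosh) = x(T) − x₀·cosh − (ẋ₀/ω)·sinh
numerator   = 0.2410 − (0.0977)·1.535338 − (0.5229/2.9742)·1.165016 = -0.113826
denominator = 1 − 1.535338 = -0.535338
p = -0.113826 / -0.535338 = 0.2126

p = 0.2126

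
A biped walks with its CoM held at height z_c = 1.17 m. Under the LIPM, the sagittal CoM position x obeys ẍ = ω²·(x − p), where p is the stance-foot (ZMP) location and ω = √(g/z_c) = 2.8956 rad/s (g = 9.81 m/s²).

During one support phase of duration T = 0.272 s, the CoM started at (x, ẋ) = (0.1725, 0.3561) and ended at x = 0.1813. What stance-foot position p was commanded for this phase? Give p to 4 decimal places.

ωT = 2.8956·0.272 = 0.787603; cosh(ωT) = 1.326528, sinh(ωT) = 0.871594
x(T) = p + (x₀−p)·cosh(ωT) + (ẋ₀/ω)·sinh(ωT) ⇒ p·(1 − cosh) = x(T) − x₀·cosh − (ẋ₀/ω)·sinh
numerator   = 0.1813 − (0.1725)·1.326528 − (0.3561/2.8956)·0.871594 = -0.154714
denominator = 1 − 1.326528 = -0.326528
p = -0.154714 / -0.326528 = 0.4738

p = 0.4738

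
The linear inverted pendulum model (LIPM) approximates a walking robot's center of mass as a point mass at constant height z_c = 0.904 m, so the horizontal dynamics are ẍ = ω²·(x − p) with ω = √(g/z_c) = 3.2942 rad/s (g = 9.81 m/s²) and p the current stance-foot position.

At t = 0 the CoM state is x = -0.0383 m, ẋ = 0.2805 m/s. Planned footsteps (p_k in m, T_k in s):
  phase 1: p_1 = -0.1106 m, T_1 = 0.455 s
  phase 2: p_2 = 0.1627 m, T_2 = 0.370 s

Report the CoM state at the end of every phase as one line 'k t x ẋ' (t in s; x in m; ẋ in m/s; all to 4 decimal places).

phase 1: p=-0.1106, T=0.455, ωT=1.498861, cosh=2.349986, sinh=2.126601; start (x,ẋ)=(-0.038300, 0.280500) → end (x,ẋ)=(0.240383, 1.165665)
phase 2: p=0.1627, T=0.370, ωT=1.218854, cosh=1.839438, sinh=1.543870; start (x,ẋ)=(0.240383, 1.165665) → end (x,ẋ)=(0.851898, 2.539253)

1 0.4550 0.2404 1.1657
2 0.8250 0.8519 2.5393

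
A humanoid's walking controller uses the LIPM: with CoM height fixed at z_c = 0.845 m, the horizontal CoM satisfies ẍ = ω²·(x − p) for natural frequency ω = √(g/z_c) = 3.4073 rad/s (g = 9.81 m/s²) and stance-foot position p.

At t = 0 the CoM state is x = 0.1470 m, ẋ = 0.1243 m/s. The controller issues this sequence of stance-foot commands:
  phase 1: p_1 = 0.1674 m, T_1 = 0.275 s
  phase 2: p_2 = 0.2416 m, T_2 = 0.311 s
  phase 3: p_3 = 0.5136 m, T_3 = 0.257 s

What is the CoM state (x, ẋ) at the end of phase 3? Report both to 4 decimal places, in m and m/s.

x = 0.0087, ẋ = -1.2869

phase 1: p=0.1674, T=0.275, ωT=0.937008, cosh=1.472065, sinh=1.080267; start (x,ẋ)=(0.147000, 0.124300) → end (x,ẋ)=(0.176779, 0.107890)
phase 2: p=0.2416, T=0.311, ωT=1.059670, cosh=1.615995, sinh=1.269425; start (x,ẋ)=(0.176779, 0.107890) → end (x,ẋ)=(0.177044, -0.106024)
phase 3: p=0.5136, T=0.257, ωT=0.875676, cosh=1.408539, sinh=0.991959; start (x,ẋ)=(0.177044, -0.106024) → end (x,ẋ)=(0.008682, -1.286864)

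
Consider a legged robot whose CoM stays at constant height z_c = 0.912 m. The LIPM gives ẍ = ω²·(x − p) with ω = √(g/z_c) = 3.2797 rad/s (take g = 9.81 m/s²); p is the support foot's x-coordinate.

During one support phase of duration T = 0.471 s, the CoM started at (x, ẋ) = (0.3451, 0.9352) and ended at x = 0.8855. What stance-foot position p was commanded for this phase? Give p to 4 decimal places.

ωT = 3.2797·0.471 = 1.544739; cosh(ωT) = 2.450057, sinh(ωT) = 2.236690
x(T) = p + (x₀−p)·cosh(ωT) + (ẋ₀/ω)·sinh(ωT) ⇒ p·(1 − cosh) = x(T) − x₀·cosh − (ẋ₀/ω)·sinh
numerator   = 0.8855 − (0.3451)·2.450057 − (0.9352/3.2797)·2.236690 = -0.597802
denominator = 1 − 2.450057 = -1.450057
p = -0.597802 / -1.450057 = 0.4123

p = 0.4123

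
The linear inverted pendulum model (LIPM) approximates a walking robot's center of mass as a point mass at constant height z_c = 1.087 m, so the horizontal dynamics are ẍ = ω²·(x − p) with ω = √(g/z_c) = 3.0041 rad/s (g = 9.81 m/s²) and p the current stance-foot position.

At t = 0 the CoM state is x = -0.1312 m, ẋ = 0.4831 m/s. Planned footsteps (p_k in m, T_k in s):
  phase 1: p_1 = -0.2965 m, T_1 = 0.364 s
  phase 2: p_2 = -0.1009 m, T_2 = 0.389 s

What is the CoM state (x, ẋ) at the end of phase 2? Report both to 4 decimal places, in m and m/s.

x = 1.1201, ẋ = 3.8493

phase 1: p=-0.2965, T=0.364, ωT=1.093492, cosh=1.659862, sinh=1.324818; start (x,ẋ)=(-0.131200, 0.483100) → end (x,ẋ)=(0.190924, 1.459754)
phase 2: p=-0.1009, T=0.389, ωT=1.168595, cosh=1.764136, sinh=1.453333; start (x,ẋ)=(0.190924, 1.459754) → end (x,ẋ)=(1.120121, 3.849295)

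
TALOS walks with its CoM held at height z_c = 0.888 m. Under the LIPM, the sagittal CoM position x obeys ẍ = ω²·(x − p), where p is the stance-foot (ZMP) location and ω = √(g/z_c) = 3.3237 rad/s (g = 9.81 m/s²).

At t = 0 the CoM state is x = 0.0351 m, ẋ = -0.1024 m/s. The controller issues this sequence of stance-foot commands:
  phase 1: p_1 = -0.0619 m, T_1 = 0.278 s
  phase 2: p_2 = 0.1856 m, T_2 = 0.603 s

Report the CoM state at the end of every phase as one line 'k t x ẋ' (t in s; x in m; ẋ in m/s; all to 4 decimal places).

phase 1: p=-0.0619, T=0.278, ωT=0.923989, cosh=1.458126, sinh=1.061193; start (x,ẋ)=(0.035100, -0.102400) → end (x,ẋ)=(0.046844, 0.192815)
phase 2: p=0.1856, T=0.603, ωT=2.004191, cosh=3.777429, sinh=3.642660; start (x,ẋ)=(0.046844, 0.192815) → end (x,ẋ)=(-0.127222, -0.951589)

1 0.2780 0.0468 0.1928
2 0.8810 -0.1272 -0.9516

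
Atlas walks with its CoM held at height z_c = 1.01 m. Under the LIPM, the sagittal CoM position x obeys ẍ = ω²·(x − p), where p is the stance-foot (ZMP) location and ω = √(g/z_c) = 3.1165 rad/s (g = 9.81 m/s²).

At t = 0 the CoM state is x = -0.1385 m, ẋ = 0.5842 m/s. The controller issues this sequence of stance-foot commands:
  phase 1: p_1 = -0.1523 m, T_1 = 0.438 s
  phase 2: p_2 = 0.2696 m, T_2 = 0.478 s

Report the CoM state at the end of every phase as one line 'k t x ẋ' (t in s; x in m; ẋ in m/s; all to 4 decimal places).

1 0.4380 0.2196 1.2971
2 0.9160 1.0292 2.6948

phase 1: p=-0.1523, T=0.438, ωT=1.365027, cosh=2.085601, sinh=1.830227; start (x,ẋ)=(-0.138500, 0.584200) → end (x,ẋ)=(0.219565, 1.297122)
phase 2: p=0.2696, T=0.478, ωT=1.489687, cosh=2.330575, sinh=2.105132; start (x,ẋ)=(0.219565, 1.297122) → end (x,ẋ)=(1.029168, 2.694776)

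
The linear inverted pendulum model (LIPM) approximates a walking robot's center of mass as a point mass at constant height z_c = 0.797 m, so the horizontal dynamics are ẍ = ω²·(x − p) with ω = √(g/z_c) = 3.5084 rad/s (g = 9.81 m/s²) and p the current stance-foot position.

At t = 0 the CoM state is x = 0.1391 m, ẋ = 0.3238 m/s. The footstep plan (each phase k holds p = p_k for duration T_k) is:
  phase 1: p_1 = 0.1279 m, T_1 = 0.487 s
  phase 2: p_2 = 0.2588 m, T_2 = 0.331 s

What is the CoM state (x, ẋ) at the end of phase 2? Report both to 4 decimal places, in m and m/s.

x = 0.9395, ẋ = 2.5481

phase 1: p=0.1279, T=0.487, ωT=1.708591, cosh=2.851148, sinh=2.670027; start (x,ẋ)=(0.139100, 0.323800) → end (x,ẋ)=(0.406257, 1.028118)
phase 2: p=0.2588, T=0.331, ωT=1.161280, cosh=1.753553, sinh=1.440468; start (x,ẋ)=(0.406257, 1.028118) → end (x,ẋ)=(0.939495, 2.548069)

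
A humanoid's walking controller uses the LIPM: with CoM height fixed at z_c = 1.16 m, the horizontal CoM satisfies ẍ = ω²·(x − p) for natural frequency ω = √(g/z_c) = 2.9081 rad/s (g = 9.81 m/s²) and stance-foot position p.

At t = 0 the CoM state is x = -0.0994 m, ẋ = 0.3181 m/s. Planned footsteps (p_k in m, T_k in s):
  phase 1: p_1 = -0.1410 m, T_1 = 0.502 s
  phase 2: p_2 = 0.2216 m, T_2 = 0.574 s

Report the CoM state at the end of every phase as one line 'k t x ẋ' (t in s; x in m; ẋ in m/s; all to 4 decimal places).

1 0.5020 0.1762 0.9681
2 1.0760 0.9489 2.3222

phase 1: p=-0.1410, T=0.502, ωT=1.459866, cosh=2.268825, sinh=2.036558; start (x,ẋ)=(-0.099400, 0.318100) → end (x,ẋ)=(0.176150, 0.968090)
phase 2: p=0.2216, T=0.574, ωT=1.669249, cosh=2.748285, sinh=2.559897; start (x,ẋ)=(0.176150, 0.968090) → end (x,ẋ)=(0.948866, 2.322240)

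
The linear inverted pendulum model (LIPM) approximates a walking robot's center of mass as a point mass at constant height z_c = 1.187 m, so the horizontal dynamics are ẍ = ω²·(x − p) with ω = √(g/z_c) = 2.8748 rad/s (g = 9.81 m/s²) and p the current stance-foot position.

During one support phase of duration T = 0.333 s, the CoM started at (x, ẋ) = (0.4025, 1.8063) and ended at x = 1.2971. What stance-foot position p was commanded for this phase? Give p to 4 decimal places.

p = 0.0041

ωT = 2.8748·0.333 = 0.957308; cosh(ωT) = 1.494301, sinh(ωT) = 1.110376
x(T) = p + (x₀−p)·cosh(ωT) + (ẋ₀/ω)·sinh(ωT) ⇒ p·(1 − cosh) = x(T) − x₀·cosh − (ẋ₀/ω)·sinh
numerator   = 1.2971 − (0.4025)·1.494301 − (1.8063/2.8748)·1.110376 = -0.002029
denominator = 1 − 1.494301 = -0.494301
p = -0.002029 / -0.494301 = 0.0041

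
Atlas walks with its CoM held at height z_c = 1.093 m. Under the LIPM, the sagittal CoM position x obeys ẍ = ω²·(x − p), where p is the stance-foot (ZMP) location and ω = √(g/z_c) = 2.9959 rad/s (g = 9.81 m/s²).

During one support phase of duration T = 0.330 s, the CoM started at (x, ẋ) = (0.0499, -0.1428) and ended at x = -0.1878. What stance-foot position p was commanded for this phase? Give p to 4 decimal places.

ωT = 2.9959·0.330 = 0.988647; cosh(ωT) = 1.529838, sinh(ωT) = 1.157758
x(T) = p + (x₀−p)·cosh(ωT) + (ẋ₀/ω)·sinh(ωT) ⇒ p·(1 − cosh) = x(T) − x₀·cosh − (ẋ₀/ω)·sinh
numerator   = -0.1878 − (0.0499)·1.529838 − (-0.1428/2.9959)·1.157758 = -0.208954
denominator = 1 − 1.529838 = -0.529838
p = -0.208954 / -0.529838 = 0.3944

p = 0.3944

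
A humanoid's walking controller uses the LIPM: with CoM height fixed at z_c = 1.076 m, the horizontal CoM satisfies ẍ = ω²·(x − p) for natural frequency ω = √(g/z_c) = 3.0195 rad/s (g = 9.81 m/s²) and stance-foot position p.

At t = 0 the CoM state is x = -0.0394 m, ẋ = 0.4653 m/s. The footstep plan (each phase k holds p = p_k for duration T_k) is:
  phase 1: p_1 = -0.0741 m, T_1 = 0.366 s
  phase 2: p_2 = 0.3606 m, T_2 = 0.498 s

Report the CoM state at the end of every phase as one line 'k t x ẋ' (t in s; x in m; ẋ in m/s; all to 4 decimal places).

1 0.3660 0.1912 0.9204
2 0.8640 0.6124 1.0787

phase 1: p=-0.0741, T=0.366, ωT=1.105137, cosh=1.675402, sinh=1.344236; start (x,ẋ)=(-0.039400, 0.465300) → end (x,ẋ)=(0.191181, 0.920409)
phase 2: p=0.3606, T=0.498, ωT=1.503711, cosh=2.360328, sinh=2.138024; start (x,ẋ)=(0.191181, 0.920409) → end (x,ẋ)=(0.612432, 1.078738)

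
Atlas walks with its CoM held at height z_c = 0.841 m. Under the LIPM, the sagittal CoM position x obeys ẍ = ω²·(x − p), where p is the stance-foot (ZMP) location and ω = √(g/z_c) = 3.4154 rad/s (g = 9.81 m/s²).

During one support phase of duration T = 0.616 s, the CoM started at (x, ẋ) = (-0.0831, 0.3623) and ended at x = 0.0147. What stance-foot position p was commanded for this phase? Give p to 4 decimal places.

p = 0.0215

ωT = 3.4154·0.616 = 2.103886; cosh(ωT) = 4.159975, sinh(ωT) = 4.037994
x(T) = p + (x₀−p)·cosh(ωT) + (ẋ₀/ω)·sinh(ωT) ⇒ p·(1 − cosh) = x(T) − x₀·cosh − (ẋ₀/ω)·sinh
numerator   = 0.0147 − (-0.0831)·4.159975 − (0.3623/3.4154)·4.037994 = -0.067950
denominator = 1 − 4.159975 = -3.159975
p = -0.067950 / -3.159975 = 0.0215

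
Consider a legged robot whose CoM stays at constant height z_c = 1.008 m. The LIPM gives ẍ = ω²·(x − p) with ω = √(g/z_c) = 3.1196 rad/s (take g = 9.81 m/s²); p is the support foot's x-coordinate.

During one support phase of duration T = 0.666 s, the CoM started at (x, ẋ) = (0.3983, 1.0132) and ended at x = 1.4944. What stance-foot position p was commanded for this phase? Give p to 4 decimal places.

ωT = 3.1196·0.666 = 2.077654; cosh(ωT) = 4.055466, sinh(ωT) = 3.930243
x(T) = p + (x₀−p)·cosh(ωT) + (ẋ₀/ω)·sinh(ωT) ⇒ p·(1 − cosh) = x(T) − x₀·cosh − (ẋ₀/ω)·sinh
numerator   = 1.4944 − (0.3983)·4.055466 − (1.0132/3.1196)·3.930243 = -1.397377
denominator = 1 − 4.055466 = -3.055466
p = -1.397377 / -3.055466 = 0.4573

p = 0.4573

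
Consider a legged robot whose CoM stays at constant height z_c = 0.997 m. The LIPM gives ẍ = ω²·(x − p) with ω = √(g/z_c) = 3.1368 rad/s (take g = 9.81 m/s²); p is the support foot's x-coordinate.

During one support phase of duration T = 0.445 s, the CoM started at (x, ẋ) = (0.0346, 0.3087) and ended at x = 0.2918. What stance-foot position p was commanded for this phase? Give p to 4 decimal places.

p = -0.0272

ωT = 3.1368·0.445 = 1.395876; cosh(ωT) = 2.143063, sinh(ωT) = 1.895447
x(T) = p + (x₀−p)·cosh(ωT) + (ẋ₀/ω)·sinh(ωT) ⇒ p·(1 − cosh) = x(T) − x₀·cosh − (ẋ₀/ω)·sinh
numerator   = 0.2918 − (0.0346)·2.143063 − (0.3087/3.1368)·1.895447 = 0.031114
denominator = 1 − 2.143063 = -1.143063
p = 0.031114 / -1.143063 = -0.0272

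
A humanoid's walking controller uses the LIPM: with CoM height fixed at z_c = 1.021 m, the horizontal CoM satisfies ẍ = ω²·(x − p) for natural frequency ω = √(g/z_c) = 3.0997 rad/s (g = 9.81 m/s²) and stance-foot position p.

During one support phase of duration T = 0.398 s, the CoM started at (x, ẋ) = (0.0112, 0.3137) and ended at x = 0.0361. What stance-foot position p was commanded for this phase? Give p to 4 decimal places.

ωT = 3.0997·0.398 = 1.233681; cosh(ωT) = 1.862532, sinh(ωT) = 1.571313
x(T) = p + (x₀−p)·cosh(ωT) + (ẋ₀/ω)·sinh(ωT) ⇒ p·(1 − cosh) = x(T) − x₀·cosh − (ẋ₀/ω)·sinh
numerator   = 0.0361 − (0.0112)·1.862532 − (0.3137/3.0997)·1.571313 = -0.143782
denominator = 1 − 1.862532 = -0.862532
p = -0.143782 / -0.862532 = 0.1667

p = 0.1667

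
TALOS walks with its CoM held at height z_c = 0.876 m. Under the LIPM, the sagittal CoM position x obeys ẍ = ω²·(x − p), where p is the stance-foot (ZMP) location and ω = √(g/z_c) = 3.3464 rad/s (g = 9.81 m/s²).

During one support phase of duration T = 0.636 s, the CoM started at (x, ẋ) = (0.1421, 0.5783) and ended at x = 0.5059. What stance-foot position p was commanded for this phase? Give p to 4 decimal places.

ωT = 3.3464·0.636 = 2.128310; cosh(ωT) = 4.259850, sinh(ωT) = 4.140811
x(T) = p + (x₀−p)·cosh(ωT) + (ẋ₀/ω)·sinh(ωT) ⇒ p·(1 − cosh) = x(T) − x₀·cosh − (ẋ₀/ω)·sinh
numerator   = 0.5059 − (0.1421)·4.259850 − (0.5783/3.3464)·4.140811 = -0.815009
denominator = 1 − 4.259850 = -3.259850
p = -0.815009 / -3.259850 = 0.2500

p = 0.2500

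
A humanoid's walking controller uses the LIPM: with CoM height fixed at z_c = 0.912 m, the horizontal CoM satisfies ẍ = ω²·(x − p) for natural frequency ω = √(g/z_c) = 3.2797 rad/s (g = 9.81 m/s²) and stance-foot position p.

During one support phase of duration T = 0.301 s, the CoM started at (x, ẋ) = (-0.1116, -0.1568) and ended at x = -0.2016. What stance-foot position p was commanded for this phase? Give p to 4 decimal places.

ωT = 3.2797·0.301 = 0.987190; cosh(ωT) = 1.528152, sinh(ωT) = 1.155530
x(T) = p + (x₀−p)·cosh(ωT) + (ẋ₀/ω)·sinh(ωT) ⇒ p·(1 − cosh) = x(T) − x₀·cosh − (ẋ₀/ω)·sinh
numerator   = -0.2016 − (-0.1116)·1.528152 − (-0.1568/3.2797)·1.155530 = 0.024187
denominator = 1 − 1.528152 = -0.528152
p = 0.024187 / -0.528152 = -0.0458

p = -0.0458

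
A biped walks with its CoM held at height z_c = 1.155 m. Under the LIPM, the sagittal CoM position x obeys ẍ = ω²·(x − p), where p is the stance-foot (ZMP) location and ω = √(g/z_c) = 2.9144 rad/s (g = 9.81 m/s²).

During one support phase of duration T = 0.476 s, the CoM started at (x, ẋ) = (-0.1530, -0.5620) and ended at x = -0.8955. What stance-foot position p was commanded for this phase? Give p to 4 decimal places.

p = 0.1847

ωT = 2.9144·0.476 = 1.387254; cosh(ωT) = 2.126801, sinh(ωT) = 1.877041
x(T) = p + (x₀−p)·cosh(ωT) + (ẋ₀/ω)·sinh(ωT) ⇒ p·(1 − cosh) = x(T) − x₀·cosh − (ẋ₀/ω)·sinh
numerator   = -0.8955 − (-0.1530)·2.126801 − (-0.5620/2.9144)·1.877041 = -0.208139
denominator = 1 − 2.126801 = -1.126801
p = -0.208139 / -1.126801 = 0.1847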